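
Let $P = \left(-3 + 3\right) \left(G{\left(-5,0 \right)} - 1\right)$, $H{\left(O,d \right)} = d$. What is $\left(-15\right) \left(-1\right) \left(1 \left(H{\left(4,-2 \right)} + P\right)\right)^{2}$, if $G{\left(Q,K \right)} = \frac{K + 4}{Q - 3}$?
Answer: $60$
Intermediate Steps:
$G{\left(Q,K \right)} = \frac{4 + K}{-3 + Q}$
$P = 0$ ($P = \left(-3 + 3\right) \left(\frac{4 + 0}{-3 - 5} - 1\right) = 0 \left(\frac{1}{-8} \cdot 4 - 1\right) = 0 \left(\left(- \frac{1}{8}\right) 4 - 1\right) = 0 \left(- \frac{1}{2} - 1\right) = 0 \left(- \frac{3}{2}\right) = 0$)
$\left(-15\right) \left(-1\right) \left(1 \left(H{\left(4,-2 \right)} + P\right)\right)^{2} = \left(-15\right) \left(-1\right) \left(1 \left(-2 + 0\right)\right)^{2} = 15 \left(1 \left(-2\right)\right)^{2} = 15 \left(-2\right)^{2} = 15 \cdot 4 = 60$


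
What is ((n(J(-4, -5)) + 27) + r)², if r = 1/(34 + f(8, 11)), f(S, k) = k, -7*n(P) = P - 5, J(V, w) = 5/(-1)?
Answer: 80317444/99225 ≈ 809.45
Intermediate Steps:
J(V, w) = -5 (J(V, w) = 5*(-1) = -5)
n(P) = 5/7 - P/7 (n(P) = -(P - 5)/7 = -(-5 + P)/7 = 5/7 - P/7)
r = 1/45 (r = 1/(34 + 11) = 1/45 ≈ 0.022222)
((n(J(-4, -5)) + 27) + r)² = (((5/7 - ⅐*(-5)) + 27) + 1/45)² = (((5/7 + 5/7) + 27) + 1/45)² = ((10/7 + 27) + 1/45)² = (199/7 + 1/45)² = (8962/315)² = 80317444/99225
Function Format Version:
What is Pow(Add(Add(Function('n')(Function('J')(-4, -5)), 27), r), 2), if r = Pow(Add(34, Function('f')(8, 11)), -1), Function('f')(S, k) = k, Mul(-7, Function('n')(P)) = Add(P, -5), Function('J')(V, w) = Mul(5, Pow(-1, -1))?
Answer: Rational(80317444, 99225) ≈ 809.45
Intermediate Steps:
Function('J')(V, w) = -5 (Function('J')(V, w) = Mul(5, -1) = -5)
Function('n')(P) = Add(Rational(5, 7), Mul(Rational(-1, 7), P)) (Function('n')(P) = Mul(Rational(-1, 7), Add(P, -5)) = Mul(Rational(-1, 7), Add(-5, P)) = Add(Rational(5, 7), Mul(Rational(-1, 7), P)))
r = Rational(1, 45) (r = Pow(Add(34, 11), -1) = Pow(45, -1) = Rational(1, 45) ≈ 0.022222)
Pow(Add(Add(Function('n')(Function('J')(-4, -5)), 27), r), 2) = Pow(Add(Add(Add(Rational(5, 7), Mul(Rational(-1, 7), -5)), 27), Rational(1, 45)), 2) = Pow(Add(Add(Add(Rational(5, 7), Rational(5, 7)), 27), Rational(1, 45)), 2) = Pow(Add(Add(Rational(10, 7), 27), Rational(1, 45)), 2) = Pow(Add(Rational(199, 7), Rational(1, 45)), 2) = Pow(Rational(8962, 315), 2) = Rational(80317444, 99225)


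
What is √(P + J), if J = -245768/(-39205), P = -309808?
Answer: 2*I*√119043795566690/39205 ≈ 556.6*I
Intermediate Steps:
J = 245768/39205 (J = -245768*(-1/39205) = 245768/39205 ≈ 6.2688)
√(P + J) = √(-309808 + 245768/39205) = √(-12145776872/39205) = 2*I*√119043795566690/39205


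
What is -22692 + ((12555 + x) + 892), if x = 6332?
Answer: -2913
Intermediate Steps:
-22692 + ((12555 + x) + 892) = -22692 + ((12555 + 6332) + 892) = -22692 + (18887 + 892) = -22692 + 19779 = -2913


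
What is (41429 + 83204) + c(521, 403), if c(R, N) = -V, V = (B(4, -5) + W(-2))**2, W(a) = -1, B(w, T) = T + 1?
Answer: 124608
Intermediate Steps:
B(w, T) = 1 + T
V = 25 (V = ((1 - 5) - 1)**2 = (-4 - 1)**2 = (-5)**2 = 25)
c(R, N) = -25 (c(R, N) = -1*25 = -25)
(41429 + 83204) + c(521, 403) = (41429 + 83204) - 25 = 124633 - 25 = 124608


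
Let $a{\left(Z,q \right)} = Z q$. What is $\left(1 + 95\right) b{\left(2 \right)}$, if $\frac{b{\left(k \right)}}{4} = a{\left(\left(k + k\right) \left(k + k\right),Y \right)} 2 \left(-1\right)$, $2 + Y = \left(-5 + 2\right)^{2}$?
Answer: $-86016$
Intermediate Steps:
$Y = 7$ ($Y = -2 + \left(-5 + 2\right)^{2} = -2 + \left(-3\right)^{2} = -2 + 9 = 7$)
$b{\left(k \right)} = - 224 k^{2}$ ($b{\left(k \right)} = 4 \left(k + k\right) \left(k + k\right) 7 \cdot 2 \left(-1\right) = 4 \cdot 2 k 2 k 7 \cdot 2 \left(-1\right) = 4 \cdot 4 k^{2} \cdot 7 \cdot 2 \left(-1\right) = 4 \cdot 28 k^{2} \cdot 2 \left(-1\right) = 4 \cdot 56 k^{2} \left(-1\right) = 4 \left(- 56 k^{2}\right) = - 224 k^{2}$)
$\left(1 + 95\right) b{\left(2 \right)} = \left(1 + 95\right) \left(- 224 \cdot 2^{2}\right) = 96 \left(\left(-224\right) 4\right) = 96 \left(-896\right) = -86016$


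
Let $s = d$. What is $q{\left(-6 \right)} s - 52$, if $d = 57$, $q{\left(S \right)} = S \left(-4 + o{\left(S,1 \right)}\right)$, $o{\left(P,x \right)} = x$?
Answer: $974$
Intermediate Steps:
$q{\left(S \right)} = - 3 S$ ($q{\left(S \right)} = S \left(-4 + 1\right) = S \left(-3\right) = - 3 S$)
$s = 57$
$q{\left(-6 \right)} s - 52 = \left(-3\right) \left(-6\right) 57 - 52 = 18 \cdot 57 - 52 = 1026 - 52 = 974$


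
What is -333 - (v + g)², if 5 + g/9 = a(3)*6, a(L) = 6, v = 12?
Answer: -85014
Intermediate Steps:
g = 279 (g = -45 + 9*(6*6) = -45 + 9*36 = -45 + 324 = 279)
-333 - (v + g)² = -333 - (12 + 279)² = -333 - 1*291² = -333 - 1*84681 = -333 - 84681 = -85014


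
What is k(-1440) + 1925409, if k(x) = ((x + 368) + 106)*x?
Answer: 3316449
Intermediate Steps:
k(x) = x*(474 + x) (k(x) = ((368 + x) + 106)*x = (474 + x)*x = x*(474 + x))
k(-1440) + 1925409 = -1440*(474 - 1440) + 1925409 = -1440*(-966) + 1925409 = 1391040 + 1925409 = 3316449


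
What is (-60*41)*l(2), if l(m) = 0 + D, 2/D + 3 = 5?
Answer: -2460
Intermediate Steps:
D = 1 (D = 2/(-3 + 5) = 2/2 = 2*(1/2) = 1)
l(m) = 1 (l(m) = 0 + 1 = 1)
(-60*41)*l(2) = -60*41*1 = -2460*1 = -2460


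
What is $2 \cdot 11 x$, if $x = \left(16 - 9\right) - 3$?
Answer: $88$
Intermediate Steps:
$x = 4$ ($x = 7 - 3 = 4$)
$2 \cdot 11 x = 2 \cdot 11 \cdot 4 = 22 \cdot 4 = 88$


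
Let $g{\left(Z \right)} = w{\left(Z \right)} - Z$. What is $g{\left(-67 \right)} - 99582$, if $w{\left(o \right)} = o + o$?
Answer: $-99649$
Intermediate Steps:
$w{\left(o \right)} = 2 o$
$g{\left(Z \right)} = Z$ ($g{\left(Z \right)} = 2 Z - Z = Z$)
$g{\left(-67 \right)} - 99582 = -67 - 99582 = -99649$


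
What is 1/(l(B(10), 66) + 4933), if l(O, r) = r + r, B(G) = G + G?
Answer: 1/5065 ≈ 0.00019743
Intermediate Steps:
B(G) = 2*G
l(O, r) = 2*r
1/(l(B(10), 66) + 4933) = 1/(2*66 + 4933) = 1/(132 + 4933) = 1/5065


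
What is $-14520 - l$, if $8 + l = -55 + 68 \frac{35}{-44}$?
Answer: $- \frac{158432}{11} \approx -14403.0$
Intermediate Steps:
$l = - \frac{1288}{11}$ ($l = -8 - \left(55 - 68 \frac{35}{-44}\right) = -8 - \left(55 - 68 \cdot 35 \left(- \frac{1}{44}\right)\right) = -8 + \left(-55 + 68 \left(- \frac{35}{44}\right)\right) = -8 - \frac{1200}{11} = - \frac{1288}{11} \approx -117.09$)
$-14520 - l = -14520 - - \frac{1288}{11} = -14520 + \frac{1288}{11} = - \frac{158432}{11}$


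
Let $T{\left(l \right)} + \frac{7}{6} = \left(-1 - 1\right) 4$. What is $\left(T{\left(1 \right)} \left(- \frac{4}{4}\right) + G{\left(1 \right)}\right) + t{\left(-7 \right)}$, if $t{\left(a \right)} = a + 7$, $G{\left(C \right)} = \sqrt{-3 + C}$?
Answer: $\frac{55}{6} + i \sqrt{2} \approx 9.1667 + 1.4142 i$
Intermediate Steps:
$T{\left(l \right)} = - \frac{55}{6}$ ($T{\left(l \right)} = - \frac{7}{6} + \left(-1 - 1\right) 4 = - \frac{7}{6} - 8 = - \frac{55}{6}$)
$t{\left(a \right)} = 7 + a$
$\left(T{\left(1 \right)} \left(- \frac{4}{4}\right) + G{\left(1 \right)}\right) + t{\left(-7 \right)} = \left(- \frac{55 \left(- \frac{4}{4}\right)}{6} + \sqrt{-3 + 1}\right) + \left(7 - 7\right) = \left(- \frac{55 \left(\left(-4\right) \frac{1}{4}\right)}{6} + \sqrt{-2}\right) + 0 = \left(\left(- \frac{55}{6}\right) \left(-1\right) + i \sqrt{2}\right) + 0 = \left(\frac{55}{6} + i \sqrt{2}\right) + 0 = \frac{55}{6} + i \sqrt{2}$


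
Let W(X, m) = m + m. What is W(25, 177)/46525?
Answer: 354/46525 ≈ 0.0076088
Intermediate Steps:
W(X, m) = 2*m
W(25, 177)/46525 = (2*177)/46525 = 354*(1/46525) = 354/46525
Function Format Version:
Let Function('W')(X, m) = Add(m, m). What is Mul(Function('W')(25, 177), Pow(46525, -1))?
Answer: Rational(354, 46525) ≈ 0.0076088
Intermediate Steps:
Function('W')(X, m) = Mul(2, m)
Mul(Function('W')(25, 177), Pow(46525, -1)) = Mul(Mul(2, 177), Pow(46525, -1)) = Mul(354, Rational(1, 46525)) = Rational(354, 46525)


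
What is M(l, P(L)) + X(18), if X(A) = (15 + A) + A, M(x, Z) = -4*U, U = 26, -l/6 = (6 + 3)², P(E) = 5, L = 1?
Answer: -53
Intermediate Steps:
l = -486 (l = -6*(6 + 3)² = -6*9² = -6*81 = -486)
M(x, Z) = -104 (M(x, Z) = -4*26 = -104)
X(A) = 15 + 2*A
M(l, P(L)) + X(18) = -104 + (15 + 2*18) = -104 + (15 + 36) = -104 + 51 = -53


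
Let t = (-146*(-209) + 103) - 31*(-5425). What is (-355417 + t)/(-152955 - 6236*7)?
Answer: 156625/196607 ≈ 0.79664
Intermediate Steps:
t = 198792 (t = (30514 + 103) - 1*(-168175) = 30617 + 168175 = 198792)
(-355417 + t)/(-152955 - 6236*7) = (-355417 + 198792)/(-152955 - 6236*7) = -156625/(-152955 - 43652) = -156625/(-196607) = -156625*(-1/196607) = 156625/196607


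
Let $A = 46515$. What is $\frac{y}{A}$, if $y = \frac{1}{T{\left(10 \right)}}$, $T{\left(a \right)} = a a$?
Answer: $\frac{1}{4651500} \approx 2.1498 \cdot 10^{-7}$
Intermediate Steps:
$T{\left(a \right)} = a^{2}$
$y = \frac{1}{100}$ ($y = \frac{1}{10^{2}} = \frac{1}{100} \approx 0.01$)
$\frac{y}{A} = \frac{1}{100 \cdot 46515} = \frac{1}{100} \cdot \frac{1}{46515} = \frac{1}{4651500}$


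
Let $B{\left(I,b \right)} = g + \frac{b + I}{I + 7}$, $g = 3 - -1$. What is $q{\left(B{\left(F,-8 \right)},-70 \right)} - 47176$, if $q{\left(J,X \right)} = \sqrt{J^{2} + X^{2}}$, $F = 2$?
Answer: $-47176 + \frac{10 \sqrt{442}}{3} \approx -47106.0$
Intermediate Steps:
$g = 4$ ($g = 3 + 1 = 4$)
$B{\left(I,b \right)} = 4 + \frac{I + b}{7 + I}$ ($B{\left(I,b \right)} = 4 + \frac{b + I}{I + 7} = 4 + \frac{I + b}{7 + I}$)
$q{\left(B{\left(F,-8 \right)},-70 \right)} - 47176 = \sqrt{\left(\frac{28 - 8 + 5 \cdot 2}{7 + 2}\right)^{2} + \left(-70\right)^{2}} - 47176 = \sqrt{\left(\frac{28 - 8 + 10}{9}\right)^{2} + 4900} - 47176 = \sqrt{\left(\frac{1}{9} \cdot 30\right)^{2} + 4900} - 47176 = \sqrt{\left(\frac{10}{3}\right)^{2} + 4900} - 47176 = \sqrt{\frac{100}{9} + 4900} - 47176 = \sqrt{\frac{44200}{9}} - 47176 = \frac{10 \sqrt{442}}{3} - 47176 = -47176 + \frac{10 \sqrt{442}}{3}$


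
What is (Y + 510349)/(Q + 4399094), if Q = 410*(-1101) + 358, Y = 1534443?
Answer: 44452/85827 ≈ 0.51793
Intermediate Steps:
Q = -451052 (Q = -451410 + 358 = -451052)
(Y + 510349)/(Q + 4399094) = (1534443 + 510349)/(-451052 + 4399094) = 2044792/3948042 = 2044792*(1/3948042) = 44452/85827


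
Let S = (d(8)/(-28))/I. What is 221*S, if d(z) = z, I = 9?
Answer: -442/63 ≈ -7.0159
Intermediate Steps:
S = -2/63 (S = (8/(-28))/9 = (8*(-1/28))*(⅑) = -2/7*⅑ = -2/63 ≈ -0.031746)
221*S = 221*(-2/63) = -442/63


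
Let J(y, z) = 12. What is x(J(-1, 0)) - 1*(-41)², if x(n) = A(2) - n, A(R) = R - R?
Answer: -1693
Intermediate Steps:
A(R) = 0
x(n) = -n (x(n) = 0 - n = -n)
x(J(-1, 0)) - 1*(-41)² = -1*12 - 1*(-41)² = -12 - 1*1681 = -12 - 1681 = -1693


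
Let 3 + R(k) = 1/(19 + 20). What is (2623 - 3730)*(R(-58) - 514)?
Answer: 7439778/13 ≈ 5.7229e+5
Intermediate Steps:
R(k) = -116/39 (R(k) = -3 + 1/(19 + 20) = -3 + 1/39 = -116/39)
(2623 - 3730)*(R(-58) - 514) = (2623 - 3730)*(-116/39 - 514) = -1107*(-20162/39) = 7439778/13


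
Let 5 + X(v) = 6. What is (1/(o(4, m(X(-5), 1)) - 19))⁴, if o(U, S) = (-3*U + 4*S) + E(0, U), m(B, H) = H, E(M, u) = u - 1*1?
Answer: 1/331776 ≈ 3.0141e-6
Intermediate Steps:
E(M, u) = -1 + u (E(M, u) = u - 1 = -1 + u)
X(v) = 1 (X(v) = -5 + 6 = 1)
o(U, S) = -1 - 2*U + 4*S (o(U, S) = (-3*U + 4*S) + (-1 + U) = -1 - 2*U + 4*S)
(1/(o(4, m(X(-5), 1)) - 19))⁴ = (1/((-1 - 2*4 + 4*1) - 19))⁴ = (1/((-1 - 8 + 4) - 19))⁴ = (1/(-5 - 19))⁴ = (1/(-24))⁴ = (-1/24)⁴ = 1/331776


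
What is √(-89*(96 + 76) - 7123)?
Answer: I*√22431 ≈ 149.77*I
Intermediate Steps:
√(-89*(96 + 76) - 7123) = √(-89*172 - 7123) = √(-15308 - 7123) = √(-22431) = I*√22431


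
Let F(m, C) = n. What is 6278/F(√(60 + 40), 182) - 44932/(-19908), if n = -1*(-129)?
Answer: 253447/4977 ≈ 50.924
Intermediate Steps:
n = 129
F(m, C) = 129
6278/F(√(60 + 40), 182) - 44932/(-19908) = 6278/129 - 44932/(-19908) = 6278*(1/129) - 44932*(-1/19908) = 146/3 + 11233/4977 = 253447/4977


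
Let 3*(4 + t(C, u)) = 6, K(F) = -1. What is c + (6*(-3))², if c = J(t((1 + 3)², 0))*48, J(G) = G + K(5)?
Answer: 180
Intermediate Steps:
t(C, u) = -2 (t(C, u) = -4 + (⅓)*6 = -4 + 2 = -2)
J(G) = -1 + G (J(G) = G - 1 = -1 + G)
c = -144 (c = (-1 - 2)*48 = -3*48 = -144)
c + (6*(-3))² = -144 + (6*(-3))² = -144 + (-18)² = -144 + 324 = 180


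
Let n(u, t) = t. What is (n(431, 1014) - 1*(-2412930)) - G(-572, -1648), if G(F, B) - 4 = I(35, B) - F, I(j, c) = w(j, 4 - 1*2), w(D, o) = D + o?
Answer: 2413331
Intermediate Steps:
I(j, c) = 2 + j (I(j, c) = j + (4 - 1*2) = j + (4 - 2) = j + 2 = 2 + j)
G(F, B) = 41 - F (G(F, B) = 4 + ((2 + 35) - F) = 4 + (37 - F) = 41 - F)
(n(431, 1014) - 1*(-2412930)) - G(-572, -1648) = (1014 - 1*(-2412930)) - (41 - 1*(-572)) = (1014 + 2412930) - (41 + 572) = 2413944 - 1*613 = 2413944 - 613 = 2413331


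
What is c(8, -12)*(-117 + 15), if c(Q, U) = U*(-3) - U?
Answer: -4896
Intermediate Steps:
c(Q, U) = -4*U (c(Q, U) = -3*U - U = -4*U)
c(8, -12)*(-117 + 15) = (-4*(-12))*(-117 + 15) = 48*(-102) = -4896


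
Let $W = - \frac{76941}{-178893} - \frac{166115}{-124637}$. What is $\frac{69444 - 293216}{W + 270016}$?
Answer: $- \frac{138593727994007}{167236152793488} \approx -0.82873$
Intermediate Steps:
$W = \frac{4367389568}{2477409649}$ ($W = \left(-76941\right) \left(- \frac{1}{178893}\right) - - \frac{166115}{124637} = \frac{8549}{19877} + \frac{166115}{124637} = \frac{4367389568}{2477409649} \approx 1.7629$)
$\frac{69444 - 293216}{W + 270016} = \frac{69444 - 293216}{\frac{4367389568}{2477409649} + 270016} = - \frac{223772}{\frac{668944611173952}{2477409649}} = \left(-223772\right) \frac{2477409649}{668944611173952} = - \frac{138593727994007}{167236152793488}$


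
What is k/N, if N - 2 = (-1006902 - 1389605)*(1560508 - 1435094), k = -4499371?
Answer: 4499371/300555528896 ≈ 1.4970e-5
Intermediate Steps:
N = -300555528896 (N = 2 + (-1006902 - 1389605)*(1560508 - 1435094) = 2 - 2396507*125414 = 2 - 300555528898 = -300555528896)
k/N = -4499371/(-300555528896) = -4499371*(-1/300555528896) = 4499371/300555528896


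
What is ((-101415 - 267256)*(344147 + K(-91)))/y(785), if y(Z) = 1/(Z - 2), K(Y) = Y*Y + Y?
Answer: -101708907921441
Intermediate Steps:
K(Y) = Y + Y² (K(Y) = Y² + Y = Y + Y²)
y(Z) = 1/(-2 + Z)
((-101415 - 267256)*(344147 + K(-91)))/y(785) = ((-101415 - 267256)*(344147 - 91*(1 - 91)))/(1/(-2 + 785)) = (-368671*(344147 - 91*(-90)))/(1/783) = (-368671*(344147 + 8190))/(1/783) = -368671*352337*783 = -129896434127*783 = -101708907921441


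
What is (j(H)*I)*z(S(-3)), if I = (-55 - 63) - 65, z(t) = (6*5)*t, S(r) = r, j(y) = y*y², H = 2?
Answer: 131760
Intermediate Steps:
j(y) = y³
z(t) = 30*t
I = -183 (I = -118 - 65 = -183)
(j(H)*I)*z(S(-3)) = (2³*(-183))*(30*(-3)) = (8*(-183))*(-90) = -1464*(-90) = 131760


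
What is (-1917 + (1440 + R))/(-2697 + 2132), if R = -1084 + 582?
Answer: 979/565 ≈ 1.7327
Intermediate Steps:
R = -502
(-1917 + (1440 + R))/(-2697 + 2132) = (-1917 + (1440 - 502))/(-2697 + 2132) = (-1917 + 938)/(-565) = -979*(-1/565) = 979/565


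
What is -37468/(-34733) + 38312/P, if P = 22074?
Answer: 1078879664/383348121 ≈ 2.8144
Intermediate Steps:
-37468/(-34733) + 38312/P = -37468/(-34733) + 38312/22074 = -37468*(-1/34733) + 38312*(1/22074) = 37468/34733 + 19156/11037 = 1078879664/383348121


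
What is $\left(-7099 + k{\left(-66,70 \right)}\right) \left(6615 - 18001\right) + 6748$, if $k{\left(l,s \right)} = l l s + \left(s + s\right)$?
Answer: $-3392577198$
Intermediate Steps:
$k{\left(l,s \right)} = 2 s + s l^{2}$ ($k{\left(l,s \right)} = l^{2} s + 2 s = s l^{2} + 2 s = 2 s + s l^{2}$)
$\left(-7099 + k{\left(-66,70 \right)}\right) \left(6615 - 18001\right) + 6748 = \left(-7099 + 70 \left(2 + \left(-66\right)^{2}\right)\right) \left(6615 - 18001\right) + 6748 = \left(-7099 + 70 \left(2 + 4356\right)\right) \left(-11386\right) + 6748 = \left(-7099 + 70 \cdot 4358\right) \left(-11386\right) + 6748 = \left(-7099 + 305060\right) \left(-11386\right) + 6748 = 297961 \left(-11386\right) + 6748 = -3392583946 + 6748 = -3392577198$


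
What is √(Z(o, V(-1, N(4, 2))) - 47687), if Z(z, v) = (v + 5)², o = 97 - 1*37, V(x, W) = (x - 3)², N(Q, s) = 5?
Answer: I*√47246 ≈ 217.36*I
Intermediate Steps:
V(x, W) = (-3 + x)²
o = 60 (o = 97 - 37 = 60)
Z(z, v) = (5 + v)²
√(Z(o, V(-1, N(4, 2))) - 47687) = √((5 + (-3 - 1)²)² - 47687) = √((5 + (-4)²)² - 47687) = √((5 + 16)² - 47687) = √(21² - 47687) = √(441 - 47687) = √(-47246) = I*√47246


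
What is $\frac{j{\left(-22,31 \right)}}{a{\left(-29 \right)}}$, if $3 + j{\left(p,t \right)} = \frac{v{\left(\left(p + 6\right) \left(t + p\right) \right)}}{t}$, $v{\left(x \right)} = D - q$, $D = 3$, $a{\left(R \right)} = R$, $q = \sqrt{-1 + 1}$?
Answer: $\frac{90}{899} \approx 0.10011$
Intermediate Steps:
$q = 0$ ($q = \sqrt{0} = 0$)
$v{\left(x \right)} = 3$ ($v{\left(x \right)} = 3 - 0 = 3 + 0 = 3$)
$j{\left(p,t \right)} = -3 + \frac{3}{t}$
$\frac{j{\left(-22,31 \right)}}{a{\left(-29 \right)}} = \frac{-3 + \frac{3}{31}}{-29} = \left(-3 + 3 \cdot \frac{1}{31}\right) \left(- \frac{1}{29}\right) = \left(-3 + \frac{3}{31}\right) \left(- \frac{1}{29}\right) = \left(- \frac{90}{31}\right) \left(- \frac{1}{29}\right) = \frac{90}{899}$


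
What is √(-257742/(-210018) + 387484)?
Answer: √474750778751227/35003 ≈ 622.48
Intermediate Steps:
√(-257742/(-210018) + 387484) = √(-257742*(-1/210018) + 387484) = √(42957/35003 + 387484) = √(13563145409/35003) = √474750778751227/35003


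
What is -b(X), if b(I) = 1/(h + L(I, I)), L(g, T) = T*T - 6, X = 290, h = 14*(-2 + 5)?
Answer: -1/84136 ≈ -1.1886e-5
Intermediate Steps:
h = 42 (h = 14*3 = 42)
L(g, T) = -6 + T² (L(g, T) = T² - 6 = -6 + T²)
b(I) = 1/(36 + I²) (b(I) = 1/(42 + (-6 + I²)) = 1/(36 + I²))
-b(X) = -1/(36 + 290²) = -1/(36 + 84100) = -1/84136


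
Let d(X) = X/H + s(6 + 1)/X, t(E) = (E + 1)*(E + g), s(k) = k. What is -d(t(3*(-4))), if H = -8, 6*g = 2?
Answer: 21103/1320 ≈ 15.987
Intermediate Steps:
g = ⅓ (g = (⅙)*2 = ⅓ ≈ 0.33333)
t(E) = (1 + E)*(⅓ + E) (t(E) = (E + 1)*(E + ⅓) = (1 + E)*(⅓ + E))
d(X) = 7/X - X/8 (d(X) = X/(-8) + (6 + 1)/X = X*(-⅛) + 7/X = -X/8 + 7/X = 7/X - X/8)
-d(t(3*(-4))) = -(7/(⅓ + (3*(-4))² + 4*(3*(-4))/3) - (⅓ + (3*(-4))² + 4*(3*(-4))/3)/8) = -(7/(⅓ + (-12)² + (4/3)*(-12)) - (⅓ + (-12)² + (4/3)*(-12))/8) = -(7/(⅓ + 144 - 16) - (⅓ + 144 - 16)/8) = -(7/(385/3) - ⅛*385/3) = -(7*(3/385) - 385/24) = -(3/55 - 385/24) = -1*(-21103/1320) = 21103/1320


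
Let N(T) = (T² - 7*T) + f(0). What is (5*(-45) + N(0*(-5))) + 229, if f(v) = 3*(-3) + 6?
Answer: 1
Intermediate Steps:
f(v) = -3 (f(v) = -9 + 6 = -3)
N(T) = -3 + T² - 7*T (N(T) = (T² - 7*T) - 3 = -3 + T² - 7*T)
(5*(-45) + N(0*(-5))) + 229 = (5*(-45) + (-3 + (0*(-5))² - 0*(-5))) + 229 = (-225 + (-3 + 0² - 7*0)) + 229 = (-225 + (-3 + 0 + 0)) + 229 = (-225 - 3) + 229 = -228 + 229 = 1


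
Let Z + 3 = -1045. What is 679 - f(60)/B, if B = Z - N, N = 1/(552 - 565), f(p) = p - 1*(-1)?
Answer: 9250810/13623 ≈ 679.06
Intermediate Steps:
f(p) = 1 + p (f(p) = p + 1 = 1 + p)
Z = -1048 (Z = -3 - 1045 = -1048)
N = -1/13 (N = 1/(-13) = -1/13 ≈ -0.076923)
B = -13623/13 (B = -1048 - 1*(-1/13) = -1048 + 1/13 = -13623/13 ≈ -1047.9)
679 - f(60)/B = 679 - (1 + 60)/(-13623/13) = 679 - 61*(-13)/13623 = 679 - 1*(-793/13623) = 679 + 793/13623 = 9250810/13623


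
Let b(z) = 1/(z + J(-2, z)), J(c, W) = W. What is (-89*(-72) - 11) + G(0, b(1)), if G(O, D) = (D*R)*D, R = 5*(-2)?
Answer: 12789/2 ≈ 6394.5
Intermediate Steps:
R = -10
b(z) = 1/(2*z) (b(z) = 1/(z + z) = 1/(2*z))
G(O, D) = -10*D² (G(O, D) = (D*(-10))*D = (-10*D)*D = -10*D²)
(-89*(-72) - 11) + G(0, b(1)) = (-89*(-72) - 11) - 10*((½)/1)² = (6408 - 11) - 10*((½)*1)² = 6397 - 10*(½)² = 6397 - 10*¼ = 6397 - 5/2 = 12789/2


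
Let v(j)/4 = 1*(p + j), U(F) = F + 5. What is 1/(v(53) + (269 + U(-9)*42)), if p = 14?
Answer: 1/369 ≈ 0.0027100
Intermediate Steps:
U(F) = 5 + F
v(j) = 56 + 4*j (v(j) = 4*(1*(14 + j)) = 4*(14 + j) = 56 + 4*j)
1/(v(53) + (269 + U(-9)*42)) = 1/((56 + 4*53) + (269 + (5 - 9)*42)) = 1/((56 + 212) + (269 - 4*42)) = 1/(268 + (269 - 168)) = 1/(268 + 101) = 1/369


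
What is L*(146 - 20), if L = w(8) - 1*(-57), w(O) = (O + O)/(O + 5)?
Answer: 95382/13 ≈ 7337.1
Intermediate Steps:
w(O) = 2*O/(5 + O) (w(O) = (2*O)/(5 + O) = 2*O/(5 + O))
L = 757/13 (L = 2*8/(5 + 8) - 1*(-57) = 2*8/13 + 57 = 2*8*(1/13) + 57 = 16/13 + 57 = 757/13 ≈ 58.231)
L*(146 - 20) = 757*(146 - 20)/13 = (757/13)*126 = 95382/13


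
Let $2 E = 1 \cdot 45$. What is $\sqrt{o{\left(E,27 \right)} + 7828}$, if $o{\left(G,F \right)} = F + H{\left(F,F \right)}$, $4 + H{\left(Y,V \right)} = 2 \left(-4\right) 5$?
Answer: $\sqrt{7811} \approx 88.38$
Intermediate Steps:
$E = \frac{45}{2}$ ($E = \frac{1 \cdot 45}{2} = \frac{1}{2} \cdot 45 = \frac{45}{2} \approx 22.5$)
$H{\left(Y,V \right)} = -44$ ($H{\left(Y,V \right)} = -4 + 2 \left(-4\right) 5 = -4 - 40 = -44$)
$o{\left(G,F \right)} = -44 + F$ ($o{\left(G,F \right)} = F - 44 = -44 + F$)
$\sqrt{o{\left(E,27 \right)} + 7828} = \sqrt{\left(-44 + 27\right) + 7828} = \sqrt{-17 + 7828} = \sqrt{7811}$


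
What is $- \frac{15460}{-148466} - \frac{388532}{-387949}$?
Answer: $\frac{31840741726}{28798618117} \approx 1.1056$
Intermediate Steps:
$- \frac{15460}{-148466} - \frac{388532}{-387949} = \left(-15460\right) \left(- \frac{1}{148466}\right) - - \frac{388532}{387949} = \frac{7730}{74233} + \frac{388532}{387949} = \frac{31840741726}{28798618117}$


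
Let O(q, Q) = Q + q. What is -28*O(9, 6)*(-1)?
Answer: 420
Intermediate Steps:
-28*O(9, 6)*(-1) = -28*(6 + 9)*(-1) = -28*15*(-1) = -420*(-1) = 420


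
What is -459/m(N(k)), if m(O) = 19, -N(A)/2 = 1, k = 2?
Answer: -459/19 ≈ -24.158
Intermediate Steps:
N(A) = -2 (N(A) = -2*1 = -2)
-459/m(N(k)) = -459/19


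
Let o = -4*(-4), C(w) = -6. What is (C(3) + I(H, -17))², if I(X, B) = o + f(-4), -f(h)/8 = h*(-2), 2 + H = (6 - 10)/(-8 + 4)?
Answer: 2916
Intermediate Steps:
H = -1 (H = -2 + (6 - 10)/(-8 + 4) = -2 - 4/(-4) = -2 - 4*(-¼) = -2 + 1 = -1)
o = 16
f(h) = 16*h (f(h) = -8*h*(-2) = -(-16)*h = 16*h)
I(X, B) = -48 (I(X, B) = 16 + 16*(-4) = 16 - 64 = -48)
(C(3) + I(H, -17))² = (-6 - 48)² = (-54)² = 2916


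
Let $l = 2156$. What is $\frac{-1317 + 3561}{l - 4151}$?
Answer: $- \frac{748}{665} \approx -1.1248$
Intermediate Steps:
$\frac{-1317 + 3561}{l - 4151} = \frac{-1317 + 3561}{2156 - 4151} = \frac{2244}{-1995} = 2244 \left(- \frac{1}{1995}\right) = - \frac{748}{665}$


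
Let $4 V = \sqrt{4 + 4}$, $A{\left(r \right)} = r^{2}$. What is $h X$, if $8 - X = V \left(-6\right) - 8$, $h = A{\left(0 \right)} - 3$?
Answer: $-48 - 9 \sqrt{2} \approx -60.728$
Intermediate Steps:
$V = \frac{\sqrt{2}}{2}$ ($V = \frac{\sqrt{4 + 4}}{4} = \frac{\sqrt{8}}{4} = \frac{2 \sqrt{2}}{4} = \frac{\sqrt{2}}{2} \approx 0.70711$)
$h = -3$ ($h = 0^{2} - 3 = 0 - 3 = -3$)
$X = 16 + 3 \sqrt{2}$ ($X = 8 - \left(\frac{\sqrt{2}}{2} \left(-6\right) - 8\right) = 8 - \left(- 3 \sqrt{2} - 8\right) = 8 - \left(-8 - 3 \sqrt{2}\right) = 8 + \left(8 + 3 \sqrt{2}\right) = 16 + 3 \sqrt{2} \approx 20.243$)
$h X = - 3 \left(16 + 3 \sqrt{2}\right) = -48 - 9 \sqrt{2}$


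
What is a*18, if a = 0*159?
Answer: 0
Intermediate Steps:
a = 0
a*18 = 0*18 = 0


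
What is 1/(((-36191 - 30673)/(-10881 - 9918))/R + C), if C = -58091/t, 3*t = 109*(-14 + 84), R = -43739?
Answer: -2313740175810/52847147994391 ≈ -0.043782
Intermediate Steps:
t = 7630/3 (t = (109*(-14 + 84))/3 = (109*70)/3 = (⅓)*7630 = 7630/3 ≈ 2543.3)
C = -174273/7630 (C = -58091/7630/3 = -58091*3/7630 = -174273/7630 ≈ -22.840)
1/(((-36191 - 30673)/(-10881 - 9918))/R + C) = 1/(((-36191 - 30673)/(-10881 - 9918))/(-43739) - 174273/7630) = 1/(-66864/(-20799)*(-1/43739) - 174273/7630) = 1/(-66864*(-1/20799)*(-1/43739) - 174273/7630) = 1/((22288/6933)*(-1/43739) - 174273/7630) = 1/(-22288/303242487 - 174273/7630) = 1/(-52847147994391/2313740175810) = -2313740175810/52847147994391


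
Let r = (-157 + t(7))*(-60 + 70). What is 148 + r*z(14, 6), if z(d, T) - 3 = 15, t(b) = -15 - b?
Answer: -32072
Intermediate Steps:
z(d, T) = 18 (z(d, T) = 3 + 15 = 18)
r = -1790 (r = (-157 + (-15 - 1*7))*(-60 + 70) = (-157 + (-15 - 7))*10 = (-157 - 22)*10 = -179*10 = -1790)
148 + r*z(14, 6) = 148 - 1790*18 = 148 - 32220 = -32072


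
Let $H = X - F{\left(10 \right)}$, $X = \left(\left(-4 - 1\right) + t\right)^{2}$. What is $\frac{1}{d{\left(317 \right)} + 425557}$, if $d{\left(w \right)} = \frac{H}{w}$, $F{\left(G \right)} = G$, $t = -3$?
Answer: $\frac{317}{134901623} \approx 2.3499 \cdot 10^{-6}$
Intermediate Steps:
$X = 64$ ($X = \left(\left(-4 - 1\right) - 3\right)^{2} = \left(-5 - 3\right)^{2} = \left(-8\right)^{2} = 64$)
$H = 54$ ($H = 64 - 10 = 54$)
$d{\left(w \right)} = \frac{54}{w}$
$\frac{1}{d{\left(317 \right)} + 425557} = \frac{1}{\frac{54}{317} + 425557} = \frac{1}{\frac{134901623}{317}} = \frac{317}{134901623}$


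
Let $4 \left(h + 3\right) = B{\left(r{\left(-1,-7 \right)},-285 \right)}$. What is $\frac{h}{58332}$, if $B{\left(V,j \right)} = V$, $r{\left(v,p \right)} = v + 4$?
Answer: $- \frac{3}{77776} \approx -3.8572 \cdot 10^{-5}$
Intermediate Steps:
$r{\left(v,p \right)} = 4 + v$
$h = - \frac{9}{4}$ ($h = -3 + \frac{4 - 1}{4} = -3 + \frac{1}{4} \cdot 3 = -3 + \frac{3}{4} = - \frac{9}{4} \approx -2.25$)
$\frac{h}{58332} = - \frac{9}{4 \cdot 58332} = \left(- \frac{9}{4}\right) \frac{1}{58332} = - \frac{3}{77776}$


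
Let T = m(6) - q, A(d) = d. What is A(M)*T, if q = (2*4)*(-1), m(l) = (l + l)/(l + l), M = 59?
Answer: 531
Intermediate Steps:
m(l) = 1 (m(l) = (2*l)/((2*l)) = (2*l)*(1/(2*l)) = 1)
q = -8 (q = 8*(-1) = -8)
T = 9 (T = 1 - 1*(-8) = 1 + 8 = 9)
A(M)*T = 59*9 = 531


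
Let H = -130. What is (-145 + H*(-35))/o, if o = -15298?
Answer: -4405/15298 ≈ -0.28795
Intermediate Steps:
(-145 + H*(-35))/o = (-145 - 130*(-35))/(-15298) = (-145 + 4550)*(-1/15298) = 4405*(-1/15298) = -4405/15298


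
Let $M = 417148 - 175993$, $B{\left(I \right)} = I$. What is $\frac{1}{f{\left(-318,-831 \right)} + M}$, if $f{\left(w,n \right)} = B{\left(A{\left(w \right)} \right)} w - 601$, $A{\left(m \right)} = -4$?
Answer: $\frac{1}{241826} \approx 4.1352 \cdot 10^{-6}$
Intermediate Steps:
$M = 241155$
$f{\left(w,n \right)} = -601 - 4 w$ ($f{\left(w,n \right)} = - 4 w - 601 = -601 - 4 w$)
$\frac{1}{f{\left(-318,-831 \right)} + M} = \frac{1}{\left(-601 - -1272\right) + 241155} = \frac{1}{\left(-601 + 1272\right) + 241155} = \frac{1}{671 + 241155} = \frac{1}{241826}$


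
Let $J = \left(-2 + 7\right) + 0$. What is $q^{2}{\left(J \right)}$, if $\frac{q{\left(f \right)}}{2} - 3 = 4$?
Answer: $196$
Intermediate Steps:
$J = 5$ ($J = 5 + 0 = 5$)
$q{\left(f \right)} = 14$ ($q{\left(f \right)} = 6 + 2 \cdot 4 = 6 + 8 = 14$)
$q^{2}{\left(J \right)} = 14^{2} = 196$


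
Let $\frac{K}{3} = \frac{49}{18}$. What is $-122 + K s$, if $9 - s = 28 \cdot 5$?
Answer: $- \frac{7151}{6} \approx -1191.8$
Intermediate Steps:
$s = -131$ ($s = 9 - 28 \cdot 5 = 9 - 140 = -131$)
$K = \frac{49}{6}$ ($K = 3 \cdot \frac{49}{18} = \frac{49}{6} \approx 8.1667$)
$-122 + K s = -122 + \frac{49}{6} \left(-131\right) = -122 - \frac{6419}{6} = - \frac{7151}{6}$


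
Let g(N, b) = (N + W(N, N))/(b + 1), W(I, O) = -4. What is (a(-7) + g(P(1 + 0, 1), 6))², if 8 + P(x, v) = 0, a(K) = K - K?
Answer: 144/49 ≈ 2.9388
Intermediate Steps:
a(K) = 0
P(x, v) = -8 (P(x, v) = -8 + 0 = -8)
g(N, b) = (-4 + N)/(1 + b) (g(N, b) = (N - 4)/(b + 1) = (-4 + N)/(1 + b))
(a(-7) + g(P(1 + 0, 1), 6))² = (0 + (-4 - 8)/(1 + 6))² = (0 - 12/7)² = (-12/7)² = 144/49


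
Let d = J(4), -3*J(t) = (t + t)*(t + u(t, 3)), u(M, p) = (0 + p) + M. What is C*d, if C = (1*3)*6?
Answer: -528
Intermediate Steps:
u(M, p) = M + p (u(M, p) = p + M = M + p)
C = 18 (C = 3*6 = 18)
J(t) = -2*t*(3 + 2*t)/3 (J(t) = -(t + t)*(t + (t + 3))/3 = -2*t*(t + (3 + t))/3 = -2*t*(3 + 2*t)/3)
d = -88/3 (d = -⅔*4*(3 + 2*4) = -⅔*4*(3 + 8) = -⅔*4*11 = -88/3 ≈ -29.333)
C*d = 18*(-88/3) = -528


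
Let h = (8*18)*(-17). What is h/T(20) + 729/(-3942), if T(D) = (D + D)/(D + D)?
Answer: -357435/146 ≈ -2448.2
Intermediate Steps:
T(D) = 1 (T(D) = (2*D)/((2*D)) = (2*D)*(1/(2*D)) = 1)
h = -2448 (h = 144*(-17) = -2448)
h/T(20) + 729/(-3942) = -2448/1 + 729/(-3942) = -2448*1 + 729*(-1/3942) = -2448 - 27/146 = -357435/146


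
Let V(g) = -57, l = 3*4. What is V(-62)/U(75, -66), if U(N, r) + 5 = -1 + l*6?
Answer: -19/22 ≈ -0.86364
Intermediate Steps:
l = 12
U(N, r) = 66 (U(N, r) = -5 + (-1 + 12*6) = -5 + (-1 + 72) = -5 + 71 = 66)
V(-62)/U(75, -66) = -57/66 = -57*1/66 = -19/22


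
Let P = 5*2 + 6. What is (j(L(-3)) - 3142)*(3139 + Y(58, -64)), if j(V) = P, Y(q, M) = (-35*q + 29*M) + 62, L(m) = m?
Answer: 2141310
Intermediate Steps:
P = 16 (P = 10 + 6 = 16)
Y(q, M) = 62 - 35*q + 29*M
j(V) = 16
(j(L(-3)) - 3142)*(3139 + Y(58, -64)) = (16 - 3142)*(3139 + (62 - 35*58 + 29*(-64))) = -3126*(3139 + (62 - 2030 - 1856)) = -3126*(3139 - 3824) = -3126*(-685) = 2141310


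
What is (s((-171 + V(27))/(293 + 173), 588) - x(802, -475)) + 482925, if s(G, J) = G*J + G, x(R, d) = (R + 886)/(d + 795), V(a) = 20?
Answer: 4499033057/9320 ≈ 4.8273e+5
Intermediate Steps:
x(R, d) = (886 + R)/(795 + d)
s(G, J) = G + G*J
(s((-171 + V(27))/(293 + 173), 588) - x(802, -475)) + 482925 = (((-171 + 20)/(293 + 173))*(1 + 588) - (886 + 802)/(795 - 475)) + 482925 = (-151/466*589 - 1688/320) + 482925 = (-151*1/466*589 - 1688/320) + 482925 = (-151/466*589 - 1*211/40) + 482925 = (-88939/466 - 211/40) + 482925 = -1827943/9320 + 482925 = 4499033057/9320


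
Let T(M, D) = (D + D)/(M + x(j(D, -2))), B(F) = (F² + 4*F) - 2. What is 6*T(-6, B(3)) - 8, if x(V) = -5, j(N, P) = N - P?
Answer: -316/11 ≈ -28.727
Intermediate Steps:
B(F) = -2 + F² + 4*F
T(M, D) = 2*D/(-5 + M) (T(M, D) = (D + D)/(M - 5) = (2*D)/(-5 + M) = 2*D/(-5 + M))
6*T(-6, B(3)) - 8 = 6*(2*(-2 + 3² + 4*3)/(-5 - 6)) - 8 = 6*(2*(-2 + 9 + 12)/(-11)) - 8 = 6*(2*19*(-1/11)) - 8 = 6*(-38/11) - 8 = -228/11 - 8 = -316/11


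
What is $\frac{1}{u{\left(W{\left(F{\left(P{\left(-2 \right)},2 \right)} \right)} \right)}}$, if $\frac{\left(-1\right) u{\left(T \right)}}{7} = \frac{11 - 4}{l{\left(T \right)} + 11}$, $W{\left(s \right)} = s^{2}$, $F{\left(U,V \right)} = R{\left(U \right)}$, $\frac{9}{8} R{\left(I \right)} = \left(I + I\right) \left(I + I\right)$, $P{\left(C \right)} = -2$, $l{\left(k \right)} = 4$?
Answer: $- \frac{15}{49} \approx -0.30612$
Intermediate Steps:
$R{\left(I \right)} = \frac{32 I^{2}}{9}$ ($R{\left(I \right)} = \frac{8 \left(I + I\right) \left(I + I\right)}{9} = \frac{8 \cdot 2 I 2 I}{9} = \frac{8 \cdot 4 I^{2}}{9} = \frac{32 I^{2}}{9}$)
$F{\left(U,V \right)} = \frac{32 U^{2}}{9}$
$u{\left(T \right)} = - \frac{49}{15}$ ($u{\left(T \right)} = - 7 \frac{11 - 4}{4 + 11} = - 7 \cdot \frac{7}{15} = - 7 \cdot 7 \cdot \frac{1}{15} = \left(-7\right) \frac{7}{15} = - \frac{49}{15}$)
$\frac{1}{u{\left(W{\left(F{\left(P{\left(-2 \right)},2 \right)} \right)} \right)}} = \frac{1}{- \frac{49}{15}} = - \frac{15}{49}$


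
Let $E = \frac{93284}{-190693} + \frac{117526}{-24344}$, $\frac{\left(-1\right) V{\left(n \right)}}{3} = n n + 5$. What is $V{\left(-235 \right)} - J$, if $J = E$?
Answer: $- \frac{384573235679633}{2321115196} \approx -1.6568 \cdot 10^{5}$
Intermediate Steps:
$V{\left(n \right)} = -15 - 3 n^{2}$ ($V{\left(n \right)} = - 3 \left(n n + 5\right) = - 3 \left(n^{2} + 5\right) = - 3 \left(5 + n^{2}\right) = -15 - 3 n^{2}$)
$E = - \frac{12341145607}{2321115196}$ ($E = 93284 \left(- \frac{1}{190693}\right) + 117526 \left(- \frac{1}{24344}\right) = - \frac{93284}{190693} - \frac{58763}{12172} = - \frac{12341145607}{2321115196} \approx -5.3169$)
$J = - \frac{12341145607}{2321115196} \approx -5.3169$
$V{\left(-235 \right)} - J = \left(-15 - 3 \left(-235\right)^{2}\right) - - \frac{12341145607}{2321115196} = \left(-15 - 165675\right) + \frac{12341145607}{2321115196} = -165690 + \frac{12341145607}{2321115196} = - \frac{384573235679633}{2321115196}$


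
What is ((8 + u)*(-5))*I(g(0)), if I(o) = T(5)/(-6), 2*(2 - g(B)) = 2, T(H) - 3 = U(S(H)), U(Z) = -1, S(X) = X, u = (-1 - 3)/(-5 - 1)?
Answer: 130/9 ≈ 14.444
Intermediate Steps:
u = ⅔ (u = -4/(-6) = -4*(-⅙) = ⅔ ≈ 0.66667)
T(H) = 2 (T(H) = 3 - 1 = 2)
g(B) = 1 (g(B) = 2 - ½*2 = 2 - 1 = 1)
I(o) = -⅓ (I(o) = 2/(-6) = 2*(-⅙) = -⅓)
((8 + u)*(-5))*I(g(0)) = ((8 + ⅔)*(-5))*(-⅓) = ((26/3)*(-5))*(-⅓) = -130/3*(-⅓) = 130/9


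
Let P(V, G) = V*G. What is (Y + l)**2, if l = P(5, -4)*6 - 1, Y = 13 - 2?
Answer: 12100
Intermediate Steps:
P(V, G) = G*V
Y = 11
l = -121 (l = -4*5*6 - 1 = -20*6 - 1 = -120 - 1 = -121)
(Y + l)**2 = (11 - 121)**2 = (-110)**2 = 12100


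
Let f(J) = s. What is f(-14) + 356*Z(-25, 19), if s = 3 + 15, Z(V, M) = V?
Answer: -8882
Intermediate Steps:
s = 18
f(J) = 18
f(-14) + 356*Z(-25, 19) = 18 + 356*(-25) = 18 - 8900 = -8882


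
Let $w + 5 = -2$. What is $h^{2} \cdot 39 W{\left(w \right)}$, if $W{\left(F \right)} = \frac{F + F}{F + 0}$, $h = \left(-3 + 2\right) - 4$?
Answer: $1950$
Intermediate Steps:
$w = -7$ ($w = -5 - 2 = -7$)
$h = -5$ ($h = -1 - 4 = -5$)
$W{\left(F \right)} = 2$ ($W{\left(F \right)} = \frac{2 F}{F} = 2$)
$h^{2} \cdot 39 W{\left(w \right)} = \left(-5\right)^{2} \cdot 39 \cdot 2 = 25 \cdot 39 \cdot 2 = 975 \cdot 2 = 1950$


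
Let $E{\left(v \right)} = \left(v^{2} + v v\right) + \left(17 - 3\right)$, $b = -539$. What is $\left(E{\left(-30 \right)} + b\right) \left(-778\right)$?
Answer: $-991950$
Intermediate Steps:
$E{\left(v \right)} = 14 + 2 v^{2}$ ($E{\left(v \right)} = \left(v^{2} + v^{2}\right) + \left(17 - 3\right) = 2 v^{2} + 14 = 14 + 2 v^{2}$)
$\left(E{\left(-30 \right)} + b\right) \left(-778\right) = \left(\left(14 + 2 \left(-30\right)^{2}\right) - 539\right) \left(-778\right) = \left(\left(14 + 2 \cdot 900\right) - 539\right) \left(-778\right) = \left(\left(14 + 1800\right) - 539\right) \left(-778\right) = \left(1814 - 539\right) \left(-778\right) = 1275 \left(-778\right) = -991950$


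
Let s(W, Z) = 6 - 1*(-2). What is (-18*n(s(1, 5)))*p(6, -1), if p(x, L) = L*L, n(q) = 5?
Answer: -90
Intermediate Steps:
s(W, Z) = 8 (s(W, Z) = 6 + 2 = 8)
p(x, L) = L²
(-18*n(s(1, 5)))*p(6, -1) = -18*5*(-1)² = -90*1 = -90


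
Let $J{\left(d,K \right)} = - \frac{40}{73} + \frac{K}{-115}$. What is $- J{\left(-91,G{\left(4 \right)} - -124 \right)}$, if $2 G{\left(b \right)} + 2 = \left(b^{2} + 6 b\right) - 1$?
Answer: $\frac{6001}{3358} \approx 1.7871$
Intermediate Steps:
$G{\left(b \right)} = - \frac{3}{2} + \frac{b^{2}}{2} + 3 b$ ($G{\left(b \right)} = -1 + \frac{\left(b^{2} + 6 b\right) - 1}{2} = -1 + \frac{-1 + b^{2} + 6 b}{2} = -1 + \left(- \frac{1}{2} + \frac{b^{2}}{2} + 3 b\right) = - \frac{3}{2} + \frac{b^{2}}{2} + 3 b$)
$J{\left(d,K \right)} = - \frac{40}{73} - \frac{K}{115}$ ($J{\left(d,K \right)} = \left(-40\right) \frac{1}{73} + K \left(- \frac{1}{115}\right) = - \frac{40}{73} - \frac{K}{115}$)
$- J{\left(-91,G{\left(4 \right)} - -124 \right)} = - (- \frac{40}{73} - \frac{\left(- \frac{3}{2} + \frac{4^{2}}{2} + 3 \cdot 4\right) - -124}{115}) = - (- \frac{40}{73} - \frac{\left(- \frac{3}{2} + \frac{1}{2} \cdot 16 + 12\right) + 124}{115}) = - (- \frac{40}{73} - \frac{\left(- \frac{3}{2} + 8 + 12\right) + 124}{115}) = - (- \frac{40}{73} - \frac{\frac{37}{2} + 124}{115}) = - (- \frac{40}{73} - \frac{57}{46}) = \left(-1\right) \left(- \frac{6001}{3358}\right) = \frac{6001}{3358}$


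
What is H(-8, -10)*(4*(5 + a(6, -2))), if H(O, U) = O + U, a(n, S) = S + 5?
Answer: -576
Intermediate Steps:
a(n, S) = 5 + S
H(-8, -10)*(4*(5 + a(6, -2))) = (-8 - 10)*(4*(5 + (5 - 2))) = -72*(5 + 3) = -72*8 = -18*32 = -576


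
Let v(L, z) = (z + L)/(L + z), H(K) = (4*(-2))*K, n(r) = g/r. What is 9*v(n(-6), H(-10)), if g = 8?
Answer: 9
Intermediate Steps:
n(r) = 8/r
H(K) = -8*K
v(L, z) = 1 (v(L, z) = (L + z)/(L + z) = 1)
9*v(n(-6), H(-10)) = 9*1 = 9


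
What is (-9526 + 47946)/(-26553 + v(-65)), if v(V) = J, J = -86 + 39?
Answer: -1921/1330 ≈ -1.4444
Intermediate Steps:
J = -47
v(V) = -47
(-9526 + 47946)/(-26553 + v(-65)) = (-9526 + 47946)/(-26553 - 47) = 38420/(-26600) = 38420*(-1/26600) = -1921/1330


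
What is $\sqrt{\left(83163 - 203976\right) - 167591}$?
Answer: $2 i \sqrt{72101} \approx 537.03 i$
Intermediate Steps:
$\sqrt{\left(83163 - 203976\right) - 167591} = \sqrt{-120813 - 167591} = \sqrt{-288404} = 2 i \sqrt{72101}$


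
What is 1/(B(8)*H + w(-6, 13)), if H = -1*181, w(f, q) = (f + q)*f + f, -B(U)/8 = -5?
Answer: -1/7288 ≈ -0.00013721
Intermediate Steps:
B(U) = 40 (B(U) = -8*(-5) = 40)
w(f, q) = f + f*(f + q) (w(f, q) = f*(f + q) + f = f + f*(f + q))
H = -181
1/(B(8)*H + w(-6, 13)) = 1/(40*(-181) - 6*(1 - 6 + 13)) = 1/(-7240 - 6*8) = 1/(-7240 - 48) = 1/(-7288) = -1/7288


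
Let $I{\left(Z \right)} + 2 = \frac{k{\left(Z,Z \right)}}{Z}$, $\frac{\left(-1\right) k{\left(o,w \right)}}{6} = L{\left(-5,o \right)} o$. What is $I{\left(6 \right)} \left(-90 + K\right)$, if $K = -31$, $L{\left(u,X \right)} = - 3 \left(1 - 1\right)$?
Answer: $242$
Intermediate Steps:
$L{\left(u,X \right)} = 0$ ($L{\left(u,X \right)} = \left(-3\right) 0 = 0$)
$k{\left(o,w \right)} = 0$ ($k{\left(o,w \right)} = - 6 \cdot 0 o = \left(-6\right) 0 = 0$)
$I{\left(Z \right)} = -2$ ($I{\left(Z \right)} = -2 + \frac{0}{Z} = -2 + 0 = -2$)
$I{\left(6 \right)} \left(-90 + K\right) = - 2 \left(-90 - 31\right) = \left(-2\right) \left(-121\right) = 242$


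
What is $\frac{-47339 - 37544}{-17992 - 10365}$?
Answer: $\frac{84883}{28357} \approx 2.9934$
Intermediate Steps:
$\frac{-47339 - 37544}{-17992 - 10365} = - \frac{84883}{-28357} = \left(-84883\right) \left(- \frac{1}{28357}\right) = \frac{84883}{28357}$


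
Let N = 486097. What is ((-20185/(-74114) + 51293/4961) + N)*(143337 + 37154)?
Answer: 2932680608861091925/33425414 ≈ 8.7738e+10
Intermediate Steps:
((-20185/(-74114) + 51293/4961) + N)*(143337 + 37154) = ((-20185/(-74114) + 51293/4961) + 486097)*(143337 + 37154) = ((-20185*(-1/74114) + 51293*(1/4961)) + 486097)*180491 = ((20185/74114 + 4663/451) + 486097)*180491 = (354697017/33425414 + 486097)*180491 = (16248348166175/33425414)*180491 = 2932680608861091925/33425414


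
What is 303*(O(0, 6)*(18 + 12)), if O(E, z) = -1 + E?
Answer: -9090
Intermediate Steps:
303*(O(0, 6)*(18 + 12)) = 303*((-1 + 0)*(18 + 12)) = 303*(-1*30) = 303*(-30) = -9090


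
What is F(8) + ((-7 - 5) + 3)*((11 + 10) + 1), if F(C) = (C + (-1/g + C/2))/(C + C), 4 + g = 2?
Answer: -6311/32 ≈ -197.22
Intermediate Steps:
g = -2 (g = -4 + 2 = -2)
F(C) = (1/2 + 3*C/2)/(2*C) (F(C) = (C + (-1/(-2) + C/2))/(C + C) = (C + (-1*(-1/2) + C*(1/2)))/((2*C)) = (C + (1/2 + C/2))*(1/(2*C)) = (1/2 + 3*C/2)*(1/(2*C)) = (1/2 + 3*C/2)/(2*C))
F(8) + ((-7 - 5) + 3)*((11 + 10) + 1) = (1/4)*(1 + 3*8)/8 + ((-7 - 5) + 3)*((11 + 10) + 1) = (1/4)*(1/8)*(1 + 24) + (-12 + 3)*(21 + 1) = (1/4)*(1/8)*25 - 9*22 = 25/32 - 198 = -6311/32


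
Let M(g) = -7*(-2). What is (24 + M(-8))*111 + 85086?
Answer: 89304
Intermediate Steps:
M(g) = 14
(24 + M(-8))*111 + 85086 = (24 + 14)*111 + 85086 = 38*111 + 85086 = 4218 + 85086 = 89304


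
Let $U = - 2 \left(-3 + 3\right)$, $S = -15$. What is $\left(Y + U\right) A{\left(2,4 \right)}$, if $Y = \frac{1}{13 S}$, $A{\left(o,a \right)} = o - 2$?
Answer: $0$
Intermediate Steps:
$A{\left(o,a \right)} = -2 + o$
$U = 0$ ($U = \left(-2\right) 0 = 0$)
$Y = - \frac{1}{195}$ ($Y = \frac{1}{13 \left(-15\right)} = \frac{1}{13} \left(- \frac{1}{15}\right) = - \frac{1}{195} \approx -0.0051282$)
$\left(Y + U\right) A{\left(2,4 \right)} = \left(- \frac{1}{195} + 0\right) \left(-2 + 2\right) = \left(- \frac{1}{195}\right) 0 = 0$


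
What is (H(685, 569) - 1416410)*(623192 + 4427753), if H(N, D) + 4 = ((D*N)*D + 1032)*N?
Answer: 767319591604765795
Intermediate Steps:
H(N, D) = -4 + N*(1032 + N*D**2) (H(N, D) = -4 + ((D*N)*D + 1032)*N = -4 + (N*D**2 + 1032)*N = -4 + (1032 + N*D**2)*N = -4 + N*(1032 + N*D**2))
(H(685, 569) - 1416410)*(623192 + 4427753) = ((-4 + 1032*685 + 569**2*685**2) - 1416410)*(623192 + 4427753) = ((-4 + 706920 + 323761*469225) - 1416410)*5050945 = ((-4 + 706920 + 151916755225) - 1416410)*5050945 = (151917462141 - 1416410)*5050945 = 151916045731*5050945 = 767319591604765795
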